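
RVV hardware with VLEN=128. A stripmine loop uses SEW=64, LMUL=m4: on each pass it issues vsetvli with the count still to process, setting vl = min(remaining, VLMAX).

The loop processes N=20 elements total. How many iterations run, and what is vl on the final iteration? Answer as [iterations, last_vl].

[iterations, last_vl] = [3, 4]

lanes per group: 128·4/64 = 8
N=20: ⌈20/8⌉ = 3 iters; last vl = 20 − 2×8 = 4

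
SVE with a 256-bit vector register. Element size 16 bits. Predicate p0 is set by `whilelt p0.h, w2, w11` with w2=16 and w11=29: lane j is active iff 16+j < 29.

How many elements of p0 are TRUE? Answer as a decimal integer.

register lanes = 256/16 = 16
whilelt: lane j active iff 16+j < 29 → j < 13 → 13 active

vl = 13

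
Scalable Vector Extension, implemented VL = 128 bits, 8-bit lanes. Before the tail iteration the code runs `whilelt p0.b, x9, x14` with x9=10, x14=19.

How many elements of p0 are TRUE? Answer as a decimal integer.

register lanes = 128/8 = 16
p0[j] = (10+j < 19); true for j=0..8 → 9 lanes set

vl = 9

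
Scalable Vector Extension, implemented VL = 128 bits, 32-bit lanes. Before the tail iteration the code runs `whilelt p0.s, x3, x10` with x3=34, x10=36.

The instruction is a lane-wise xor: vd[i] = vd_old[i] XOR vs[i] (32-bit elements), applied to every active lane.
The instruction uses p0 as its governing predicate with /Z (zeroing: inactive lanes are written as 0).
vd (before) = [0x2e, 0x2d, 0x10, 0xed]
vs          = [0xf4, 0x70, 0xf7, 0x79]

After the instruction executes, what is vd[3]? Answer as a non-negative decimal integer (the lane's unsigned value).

lane count: 128 div 32 = 4
whilelt: lane j active iff 34+j < 36 → j < 2 → 2 active
lane  0: xor(0x2e,0xf4) ⇒ 0xda
lane  1: xor(0x2d,0x70) ⇒ 0x5d
lane  2: tail/zero ⇒ 0x00
lane  3: tail/zero ⇒ 0x00

vd[3] = 0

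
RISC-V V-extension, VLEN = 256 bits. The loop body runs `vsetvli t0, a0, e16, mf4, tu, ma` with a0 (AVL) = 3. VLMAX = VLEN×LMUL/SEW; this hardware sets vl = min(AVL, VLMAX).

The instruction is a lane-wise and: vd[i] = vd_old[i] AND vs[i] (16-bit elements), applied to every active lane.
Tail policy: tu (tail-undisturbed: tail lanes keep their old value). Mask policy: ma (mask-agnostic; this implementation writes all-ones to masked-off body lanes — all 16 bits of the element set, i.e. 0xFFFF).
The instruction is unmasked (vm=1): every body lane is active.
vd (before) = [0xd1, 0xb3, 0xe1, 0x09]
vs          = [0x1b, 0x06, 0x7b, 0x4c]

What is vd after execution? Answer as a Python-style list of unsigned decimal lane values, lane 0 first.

vd = [17, 2, 97, 9]

lanes per group: 256·1/4/16 = 4
vl ← min(3, 4) = 3
vd[0] and(0xd1,0x1b) -> 0x11
vd[1] and(0xb3,0x06) -> 0x02
vd[2] and(0xe1,0x7b) -> 0x61
vd[3] tail/keep -> 0x09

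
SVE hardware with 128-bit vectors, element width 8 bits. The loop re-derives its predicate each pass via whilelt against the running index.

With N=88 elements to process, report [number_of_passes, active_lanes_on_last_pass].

[iterations, last_vl] = [6, 8]

128-bit reg / 8-bit elem → 16 lanes
88 elements at 16/iter → 6 passes, remainder 8 on the last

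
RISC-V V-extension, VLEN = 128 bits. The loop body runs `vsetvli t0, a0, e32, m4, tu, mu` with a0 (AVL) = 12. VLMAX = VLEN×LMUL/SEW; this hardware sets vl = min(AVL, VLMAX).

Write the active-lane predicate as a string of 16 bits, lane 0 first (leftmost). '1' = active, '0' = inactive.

predicate = 1111111111110000

VLMAX = (128 × 4) / 32 = 16 lanes
vl = min(AVL, VLMAX) = min(12, 16) = 12
bits (lane 0 leftmost): 1111111111110000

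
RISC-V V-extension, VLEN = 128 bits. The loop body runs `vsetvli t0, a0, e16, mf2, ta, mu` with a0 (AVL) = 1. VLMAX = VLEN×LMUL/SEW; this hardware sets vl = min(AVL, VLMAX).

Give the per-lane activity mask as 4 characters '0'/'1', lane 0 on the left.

predicate = 1000

VLMAX = VLEN×LMUL/SEW = 128×1/2/16 = 4
vl = min(AVL, VLMAX) = min(1, 4) = 1
bits (lane 0 leftmost): 1000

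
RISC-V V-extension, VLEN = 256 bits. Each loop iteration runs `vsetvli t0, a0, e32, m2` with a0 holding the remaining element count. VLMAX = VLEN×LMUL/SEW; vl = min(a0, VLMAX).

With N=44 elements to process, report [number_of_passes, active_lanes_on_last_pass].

[iterations, last_vl] = [3, 12]

VLMAX = VLEN×LMUL/SEW = 256×2/32 = 16
N=44: ⌈44/16⌉ = 3 iters; last vl = 44 − 2×16 = 12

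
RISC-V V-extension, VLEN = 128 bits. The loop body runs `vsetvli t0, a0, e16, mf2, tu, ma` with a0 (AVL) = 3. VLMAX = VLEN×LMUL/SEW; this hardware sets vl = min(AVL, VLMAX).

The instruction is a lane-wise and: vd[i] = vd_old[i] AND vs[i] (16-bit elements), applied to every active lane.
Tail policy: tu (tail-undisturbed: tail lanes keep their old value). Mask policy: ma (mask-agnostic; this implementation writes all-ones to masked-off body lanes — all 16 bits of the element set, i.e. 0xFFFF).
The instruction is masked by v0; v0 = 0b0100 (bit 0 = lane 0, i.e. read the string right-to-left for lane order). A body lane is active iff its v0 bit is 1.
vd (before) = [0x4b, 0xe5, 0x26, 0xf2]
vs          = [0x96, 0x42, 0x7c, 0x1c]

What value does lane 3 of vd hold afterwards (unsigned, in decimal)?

vd[3] = 242

lanes per group: 128·1/2/16 = 4
vl = min(AVL, VLMAX) = min(3, 4) = 3
  i=0: mask-off/ones → 65535
  i=1: mask-off/ones → 65535
  i=2: and(0x26,0x7c) → 36
  i=3: tail/keep → 242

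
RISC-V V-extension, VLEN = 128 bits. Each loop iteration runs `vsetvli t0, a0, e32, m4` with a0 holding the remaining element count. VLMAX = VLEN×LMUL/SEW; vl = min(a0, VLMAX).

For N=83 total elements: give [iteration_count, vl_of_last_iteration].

[iterations, last_vl] = [6, 3]

VLMAX = (128 × 4) / 32 = 16 lanes
iterations = ceil(83/16) = 6; final-pass vl = 3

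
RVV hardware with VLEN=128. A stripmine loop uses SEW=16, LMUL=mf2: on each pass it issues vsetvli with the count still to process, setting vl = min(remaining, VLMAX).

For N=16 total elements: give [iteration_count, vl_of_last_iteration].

[iterations, last_vl] = [4, 4]

VLMAX = VLEN×LMUL/SEW = 128×1/2/16 = 4
16 elements at 4/iter → 4 passes, remainder 4 on the last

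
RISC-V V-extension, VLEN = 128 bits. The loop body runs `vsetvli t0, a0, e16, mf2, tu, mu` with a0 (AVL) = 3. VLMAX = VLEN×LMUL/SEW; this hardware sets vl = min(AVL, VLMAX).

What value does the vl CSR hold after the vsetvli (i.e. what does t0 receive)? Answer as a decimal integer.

vl = 3

lanes per group: 128·1/2/16 = 4
vl = min(AVL, VLMAX) = min(3, 4) = 3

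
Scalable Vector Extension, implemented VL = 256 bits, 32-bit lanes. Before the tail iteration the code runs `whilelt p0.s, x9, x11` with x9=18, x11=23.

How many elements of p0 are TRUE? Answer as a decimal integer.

vl = 5

lane count: 256 div 32 = 8
whilelt: lane j active iff 18+j < 23 → j < 5 → 5 active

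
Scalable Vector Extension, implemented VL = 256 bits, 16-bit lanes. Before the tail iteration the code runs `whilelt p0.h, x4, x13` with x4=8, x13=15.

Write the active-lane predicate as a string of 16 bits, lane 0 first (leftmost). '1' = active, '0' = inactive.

predicate = 1111111000000000

register lanes = 256/16 = 16
active while 8+j < 15, i.e. j ∈ [0,7) capped at 16 ⇒ 7
bits (lane 0 leftmost): 1111111000000000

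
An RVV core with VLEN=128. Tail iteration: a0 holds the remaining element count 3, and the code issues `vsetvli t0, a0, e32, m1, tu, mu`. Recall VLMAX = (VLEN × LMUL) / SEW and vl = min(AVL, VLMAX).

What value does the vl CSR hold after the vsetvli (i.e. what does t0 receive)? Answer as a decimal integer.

vl = 3

VLMAX = (128 × 1) / 32 = 4 lanes
vl ← min(3, 4) = 3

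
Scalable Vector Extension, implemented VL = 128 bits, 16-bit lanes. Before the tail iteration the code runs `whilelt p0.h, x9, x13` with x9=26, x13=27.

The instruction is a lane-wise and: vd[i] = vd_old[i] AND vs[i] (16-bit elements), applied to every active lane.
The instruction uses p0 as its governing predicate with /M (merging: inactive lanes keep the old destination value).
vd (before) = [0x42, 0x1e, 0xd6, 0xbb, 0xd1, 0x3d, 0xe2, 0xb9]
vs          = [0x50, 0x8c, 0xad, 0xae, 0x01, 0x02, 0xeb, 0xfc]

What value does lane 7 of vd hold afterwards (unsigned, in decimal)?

lane count: 128 div 16 = 8
whilelt: lane j active iff 26+j < 27 → j < 1 → 1 active
lane  0: and(0x42,0x50) ⇒ 0x40
lane  1: tail/keep ⇒ 0x1e
lane  2: tail/keep ⇒ 0xd6
lane  3: tail/keep ⇒ 0xbb
lane  4: tail/keep ⇒ 0xd1
lane  5: tail/keep ⇒ 0x3d
lane  6: tail/keep ⇒ 0xe2
lane  7: tail/keep ⇒ 0xb9

vd[7] = 185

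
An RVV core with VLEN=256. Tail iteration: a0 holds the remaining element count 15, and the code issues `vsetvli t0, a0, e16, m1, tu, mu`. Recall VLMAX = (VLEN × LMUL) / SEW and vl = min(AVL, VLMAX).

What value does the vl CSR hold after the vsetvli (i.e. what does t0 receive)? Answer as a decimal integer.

VLMAX = VLEN×LMUL/SEW = 256×1/16 = 16
vl ← min(15, 16) = 15

vl = 15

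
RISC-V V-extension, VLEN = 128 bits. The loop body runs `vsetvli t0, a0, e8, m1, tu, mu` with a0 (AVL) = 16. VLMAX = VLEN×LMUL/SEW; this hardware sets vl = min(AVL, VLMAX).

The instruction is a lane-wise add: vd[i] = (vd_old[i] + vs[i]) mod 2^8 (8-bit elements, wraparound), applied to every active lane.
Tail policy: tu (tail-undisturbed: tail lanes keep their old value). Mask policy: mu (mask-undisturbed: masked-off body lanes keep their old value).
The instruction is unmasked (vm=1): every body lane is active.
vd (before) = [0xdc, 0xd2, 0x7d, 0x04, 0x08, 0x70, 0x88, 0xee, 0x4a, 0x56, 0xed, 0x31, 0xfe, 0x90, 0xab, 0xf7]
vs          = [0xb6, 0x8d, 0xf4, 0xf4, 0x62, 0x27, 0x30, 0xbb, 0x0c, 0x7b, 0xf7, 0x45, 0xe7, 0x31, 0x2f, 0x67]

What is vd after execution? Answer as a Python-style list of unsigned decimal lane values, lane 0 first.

VLMAX = VLEN×LMUL/SEW = 128×1/8 = 16
AVL=16 ≤ VLMAX=16, so vl = 16
[0] add(0xdc,0xb6) = 0x92
[1] add(0xd2,0x8d) = 0x5f
[2] add(0x7d,0xf4) = 0x71
[3] add(0x04,0xf4) = 0xf8
[4] add(0x08,0x62) = 0x6a
[5] add(0x70,0x27) = 0x97
[6] add(0x88,0x30) = 0xb8
[7] add(0xee,0xbb) = 0xa9
[8] add(0x4a,0x0c) = 0x56
[9] add(0x56,0x7b) = 0xd1
[10] add(0xed,0xf7) = 0xe4
[11] add(0x31,0x45) = 0x76
[12] add(0xfe,0xe7) = 0xe5
[13] add(0x90,0x31) = 0xc1
[14] add(0xab,0x2f) = 0xda
[15] add(0xf7,0x67) = 0x5e

vd = [146, 95, 113, 248, 106, 151, 184, 169, 86, 209, 228, 118, 229, 193, 218, 94]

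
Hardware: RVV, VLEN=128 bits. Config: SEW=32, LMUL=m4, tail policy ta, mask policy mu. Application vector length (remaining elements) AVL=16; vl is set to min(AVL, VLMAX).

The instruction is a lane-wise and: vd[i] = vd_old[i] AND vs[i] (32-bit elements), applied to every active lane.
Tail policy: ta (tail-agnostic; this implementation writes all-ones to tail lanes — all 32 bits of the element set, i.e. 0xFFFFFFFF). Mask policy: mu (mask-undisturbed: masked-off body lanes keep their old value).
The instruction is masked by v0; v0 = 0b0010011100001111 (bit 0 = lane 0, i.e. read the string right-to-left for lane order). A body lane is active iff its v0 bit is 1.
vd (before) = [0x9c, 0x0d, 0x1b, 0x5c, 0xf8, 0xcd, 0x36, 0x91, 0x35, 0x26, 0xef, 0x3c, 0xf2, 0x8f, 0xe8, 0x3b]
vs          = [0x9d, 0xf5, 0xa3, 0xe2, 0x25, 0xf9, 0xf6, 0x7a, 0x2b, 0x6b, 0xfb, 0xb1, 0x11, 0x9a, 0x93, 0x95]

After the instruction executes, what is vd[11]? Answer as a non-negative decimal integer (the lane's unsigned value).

VLMAX = (128 × 4) / 32 = 16 lanes
vl = min(AVL, VLMAX) = min(16, 16) = 16
  i=0: and(0x9c,0x9d) → 156
  i=1: and(0x0d,0xf5) → 5
  i=2: and(0x1b,0xa3) → 3
  i=3: and(0x5c,0xe2) → 64
  i=4: mask-off/keep → 248
  i=5: mask-off/keep → 205
  i=6: mask-off/keep → 54
  i=7: mask-off/keep → 145
  i=8: and(0x35,0x2b) → 33
  i=9: and(0x26,0x6b) → 34
  i=10: and(0xef,0xfb) → 235
  i=11: mask-off/keep → 60
  i=12: mask-off/keep → 242
  i=13: and(0x8f,0x9a) → 138
  i=14: mask-off/keep → 232
  i=15: mask-off/keep → 59

vd[11] = 60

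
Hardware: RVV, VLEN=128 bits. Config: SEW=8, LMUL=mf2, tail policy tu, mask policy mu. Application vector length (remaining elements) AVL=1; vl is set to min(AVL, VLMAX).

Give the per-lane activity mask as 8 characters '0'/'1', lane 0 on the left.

VLMAX = (128 × 1/2) / 8 = 8 lanes
vl ← min(1, 8) = 1
bits (lane 0 leftmost): 10000000

predicate = 10000000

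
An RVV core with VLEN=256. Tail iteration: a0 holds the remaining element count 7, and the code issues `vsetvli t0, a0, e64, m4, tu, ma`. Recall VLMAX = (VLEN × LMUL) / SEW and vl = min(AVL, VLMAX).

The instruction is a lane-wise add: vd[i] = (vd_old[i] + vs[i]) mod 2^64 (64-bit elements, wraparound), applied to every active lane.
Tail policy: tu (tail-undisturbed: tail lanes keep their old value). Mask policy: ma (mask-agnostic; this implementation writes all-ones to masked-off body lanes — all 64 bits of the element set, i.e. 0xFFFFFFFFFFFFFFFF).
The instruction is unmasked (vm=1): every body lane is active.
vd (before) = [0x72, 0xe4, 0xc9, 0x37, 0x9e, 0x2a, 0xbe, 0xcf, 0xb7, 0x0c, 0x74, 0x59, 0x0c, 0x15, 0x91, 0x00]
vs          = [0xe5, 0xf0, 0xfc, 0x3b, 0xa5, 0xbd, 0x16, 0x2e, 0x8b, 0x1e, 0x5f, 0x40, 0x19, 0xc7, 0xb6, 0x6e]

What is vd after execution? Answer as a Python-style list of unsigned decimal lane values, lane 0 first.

vd = [343, 468, 453, 114, 323, 231, 212, 207, 183, 12, 116, 89, 12, 21, 145, 0]

lanes per group: 256·4/64 = 16
vl ← min(7, 16) = 7
  i=0: add(0x72,0xe5) → 343
  i=1: add(0xe4,0xf0) → 468
  i=2: add(0xc9,0xfc) → 453
  i=3: add(0x37,0x3b) → 114
  i=4: add(0x9e,0xa5) → 323
  i=5: add(0x2a,0xbd) → 231
  i=6: add(0xbe,0x16) → 212
  i=7: tail/keep → 207
  i=8: tail/keep → 183
  i=9: tail/keep → 12
  i=10: tail/keep → 116
  i=11: tail/keep → 89
  i=12: tail/keep → 12
  i=13: tail/keep → 21
  i=14: tail/keep → 145
  i=15: tail/keep → 0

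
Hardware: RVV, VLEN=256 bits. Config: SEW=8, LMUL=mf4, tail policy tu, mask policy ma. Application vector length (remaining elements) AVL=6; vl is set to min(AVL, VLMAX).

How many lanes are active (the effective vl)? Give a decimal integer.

lanes per group: 256·1/4/8 = 8
vl = min(AVL, VLMAX) = min(6, 8) = 6

vl = 6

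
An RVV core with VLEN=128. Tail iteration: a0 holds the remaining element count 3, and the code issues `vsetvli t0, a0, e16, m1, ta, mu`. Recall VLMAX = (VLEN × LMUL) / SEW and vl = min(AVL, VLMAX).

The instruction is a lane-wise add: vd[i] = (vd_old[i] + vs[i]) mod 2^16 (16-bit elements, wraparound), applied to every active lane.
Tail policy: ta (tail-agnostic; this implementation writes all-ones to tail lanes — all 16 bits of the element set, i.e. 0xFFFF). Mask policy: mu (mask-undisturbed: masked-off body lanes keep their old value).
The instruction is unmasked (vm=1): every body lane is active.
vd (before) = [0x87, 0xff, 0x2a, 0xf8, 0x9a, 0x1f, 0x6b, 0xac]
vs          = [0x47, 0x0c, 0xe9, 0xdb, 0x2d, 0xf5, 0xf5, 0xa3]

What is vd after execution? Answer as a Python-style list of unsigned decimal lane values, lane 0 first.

vd = [206, 267, 275, 65535, 65535, 65535, 65535, 65535]

VLMAX = (128 × 1) / 16 = 8 lanes
vl = min(AVL, VLMAX) = min(3, 8) = 3
[0] add(0x87,0x47) = 0xce
[1] add(0xff,0x0c) = 0x10b
[2] add(0x2a,0xe9) = 0x113
[3] tail/ones = 0xffff
[4] tail/ones = 0xffff
[5] tail/ones = 0xffff
[6] tail/ones = 0xffff
[7] tail/ones = 0xffff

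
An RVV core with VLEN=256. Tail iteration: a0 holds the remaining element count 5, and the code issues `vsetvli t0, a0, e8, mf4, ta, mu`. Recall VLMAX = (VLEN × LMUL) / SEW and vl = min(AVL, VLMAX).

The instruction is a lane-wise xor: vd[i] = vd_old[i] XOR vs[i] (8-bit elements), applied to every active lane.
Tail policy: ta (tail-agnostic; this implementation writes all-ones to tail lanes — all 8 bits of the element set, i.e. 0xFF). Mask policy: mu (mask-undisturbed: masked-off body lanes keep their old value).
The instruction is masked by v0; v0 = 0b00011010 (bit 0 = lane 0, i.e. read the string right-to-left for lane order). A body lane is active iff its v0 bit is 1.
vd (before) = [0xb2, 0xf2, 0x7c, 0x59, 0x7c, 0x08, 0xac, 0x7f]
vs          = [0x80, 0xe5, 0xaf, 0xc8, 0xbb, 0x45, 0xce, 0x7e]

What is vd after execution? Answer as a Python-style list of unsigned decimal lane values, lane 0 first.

vd = [178, 23, 124, 145, 199, 255, 255, 255]

VLMAX = VLEN×LMUL/SEW = 256×1/4/8 = 8
AVL=5 ≤ VLMAX=8, so vl = 5
  i=0: mask-off/keep → 178
  i=1: xor(0xf2,0xe5) → 23
  i=2: mask-off/keep → 124
  i=3: xor(0x59,0xc8) → 145
  i=4: xor(0x7c,0xbb) → 199
  i=5: tail/ones → 255
  i=6: tail/ones → 255
  i=7: tail/ones → 255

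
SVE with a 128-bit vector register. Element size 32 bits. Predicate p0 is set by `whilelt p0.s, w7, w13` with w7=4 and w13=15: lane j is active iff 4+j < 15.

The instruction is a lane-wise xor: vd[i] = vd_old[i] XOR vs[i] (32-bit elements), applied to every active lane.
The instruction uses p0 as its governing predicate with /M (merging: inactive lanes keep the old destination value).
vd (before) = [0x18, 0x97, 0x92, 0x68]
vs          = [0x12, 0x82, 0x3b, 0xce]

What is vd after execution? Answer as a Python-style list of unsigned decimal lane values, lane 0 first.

128-bit reg / 32-bit elem → 4 lanes
p0[j] = (4+j < 15); true for j=0..3 → 4 lanes set
lane  0: xor(0x18,0x12) ⇒ 0x0a
lane  1: xor(0x97,0x82) ⇒ 0x15
lane  2: xor(0x92,0x3b) ⇒ 0xa9
lane  3: xor(0x68,0xce) ⇒ 0xa6

vd = [10, 21, 169, 166]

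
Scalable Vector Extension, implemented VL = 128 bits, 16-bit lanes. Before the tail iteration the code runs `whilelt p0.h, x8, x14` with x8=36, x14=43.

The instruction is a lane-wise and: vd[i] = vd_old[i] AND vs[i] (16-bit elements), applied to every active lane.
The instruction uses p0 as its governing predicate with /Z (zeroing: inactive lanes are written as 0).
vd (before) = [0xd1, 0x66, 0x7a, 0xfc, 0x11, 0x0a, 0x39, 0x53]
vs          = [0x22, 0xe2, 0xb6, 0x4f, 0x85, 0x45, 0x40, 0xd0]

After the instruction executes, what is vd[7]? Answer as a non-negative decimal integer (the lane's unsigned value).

vd[7] = 0

register lanes = 128/16 = 8
p0[j] = (36+j < 43); true for j=0..6 → 7 lanes set
[0] and(0xd1,0x22) = 0x00
[1] and(0x66,0xe2) = 0x62
[2] and(0x7a,0xb6) = 0x32
[3] and(0xfc,0x4f) = 0x4c
[4] and(0x11,0x85) = 0x01
[5] and(0x0a,0x45) = 0x00
[6] and(0x39,0x40) = 0x00
[7] tail/zero = 0x00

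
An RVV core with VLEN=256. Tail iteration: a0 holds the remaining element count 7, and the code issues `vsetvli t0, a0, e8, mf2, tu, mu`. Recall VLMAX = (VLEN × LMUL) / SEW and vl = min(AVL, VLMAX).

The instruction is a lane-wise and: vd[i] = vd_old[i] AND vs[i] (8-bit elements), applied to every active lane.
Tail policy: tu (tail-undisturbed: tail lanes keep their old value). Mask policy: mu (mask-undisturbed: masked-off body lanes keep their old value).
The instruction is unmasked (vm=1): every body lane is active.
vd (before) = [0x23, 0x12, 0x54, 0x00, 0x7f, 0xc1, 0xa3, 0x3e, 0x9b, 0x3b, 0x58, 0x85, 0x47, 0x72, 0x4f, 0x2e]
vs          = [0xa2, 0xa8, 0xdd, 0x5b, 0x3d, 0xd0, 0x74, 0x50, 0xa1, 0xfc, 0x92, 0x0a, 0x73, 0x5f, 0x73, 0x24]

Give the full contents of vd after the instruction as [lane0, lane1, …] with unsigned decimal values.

vd = [34, 0, 84, 0, 61, 192, 32, 62, 155, 59, 88, 133, 71, 114, 79, 46]

lanes per group: 256·1/2/8 = 16
vl = min(AVL, VLMAX) = min(7, 16) = 7
  i=0: and(0x23,0xa2) → 34
  i=1: and(0x12,0xa8) → 0
  i=2: and(0x54,0xdd) → 84
  i=3: and(0x00,0x5b) → 0
  i=4: and(0x7f,0x3d) → 61
  i=5: and(0xc1,0xd0) → 192
  i=6: and(0xa3,0x74) → 32
  i=7: tail/keep → 62
  i=8: tail/keep → 155
  i=9: tail/keep → 59
  i=10: tail/keep → 88
  i=11: tail/keep → 133
  i=12: tail/keep → 71
  i=13: tail/keep → 114
  i=14: tail/keep → 79
  i=15: tail/keep → 46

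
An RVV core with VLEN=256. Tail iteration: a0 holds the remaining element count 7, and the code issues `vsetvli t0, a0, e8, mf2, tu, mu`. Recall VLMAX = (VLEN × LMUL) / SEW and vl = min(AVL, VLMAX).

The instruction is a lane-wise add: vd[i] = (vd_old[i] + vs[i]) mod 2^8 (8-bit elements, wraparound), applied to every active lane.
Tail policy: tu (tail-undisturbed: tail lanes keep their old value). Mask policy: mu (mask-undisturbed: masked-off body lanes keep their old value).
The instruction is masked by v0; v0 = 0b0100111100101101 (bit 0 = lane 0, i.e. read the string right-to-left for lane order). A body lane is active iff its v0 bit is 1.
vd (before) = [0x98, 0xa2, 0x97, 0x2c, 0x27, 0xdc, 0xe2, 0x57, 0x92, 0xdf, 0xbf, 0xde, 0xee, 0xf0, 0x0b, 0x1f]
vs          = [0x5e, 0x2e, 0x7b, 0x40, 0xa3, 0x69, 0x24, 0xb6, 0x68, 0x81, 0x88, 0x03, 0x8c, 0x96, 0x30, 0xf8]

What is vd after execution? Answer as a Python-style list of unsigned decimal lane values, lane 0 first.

vd = [246, 162, 18, 108, 39, 69, 226, 87, 146, 223, 191, 222, 238, 240, 11, 31]

VLMAX = (256 × 1/2) / 8 = 16 lanes
vl = min(AVL, VLMAX) = min(7, 16) = 7
vd[0] add(0x98,0x5e) -> 0xf6
vd[1] mask-off/keep -> 0xa2
vd[2] add(0x97,0x7b) -> 0x12
vd[3] add(0x2c,0x40) -> 0x6c
vd[4] mask-off/keep -> 0x27
vd[5] add(0xdc,0x69) -> 0x45
vd[6] mask-off/keep -> 0xe2
vd[7] tail/keep -> 0x57
vd[8] tail/keep -> 0x92
vd[9] tail/keep -> 0xdf
vd[10] tail/keep -> 0xbf
vd[11] tail/keep -> 0xde
vd[12] tail/keep -> 0xee
vd[13] tail/keep -> 0xf0
vd[14] tail/keep -> 0x0b
vd[15] tail/keep -> 0x1f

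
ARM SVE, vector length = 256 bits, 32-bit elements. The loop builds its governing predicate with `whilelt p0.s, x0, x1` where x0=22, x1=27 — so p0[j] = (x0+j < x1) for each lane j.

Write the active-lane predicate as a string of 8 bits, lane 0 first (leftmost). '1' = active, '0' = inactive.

predicate = 11111000

lane count: 256 div 32 = 8
p0[j] = (22+j < 27); true for j=0..4 → 5 lanes set
bits (lane 0 leftmost): 11111000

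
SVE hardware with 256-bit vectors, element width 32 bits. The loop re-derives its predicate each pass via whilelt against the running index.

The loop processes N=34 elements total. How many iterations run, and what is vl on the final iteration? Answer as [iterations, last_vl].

register lanes = 256/32 = 8
34 elements at 8/iter → 5 passes, remainder 2 on the last

[iterations, last_vl] = [5, 2]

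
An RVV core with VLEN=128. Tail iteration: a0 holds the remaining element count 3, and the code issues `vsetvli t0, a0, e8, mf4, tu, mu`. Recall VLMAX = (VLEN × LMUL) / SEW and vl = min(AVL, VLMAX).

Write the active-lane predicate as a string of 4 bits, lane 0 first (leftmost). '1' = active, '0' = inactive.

predicate = 1110

VLMAX = (128 × 1/4) / 8 = 4 lanes
vl ← min(3, 4) = 3
bits (lane 0 leftmost): 1110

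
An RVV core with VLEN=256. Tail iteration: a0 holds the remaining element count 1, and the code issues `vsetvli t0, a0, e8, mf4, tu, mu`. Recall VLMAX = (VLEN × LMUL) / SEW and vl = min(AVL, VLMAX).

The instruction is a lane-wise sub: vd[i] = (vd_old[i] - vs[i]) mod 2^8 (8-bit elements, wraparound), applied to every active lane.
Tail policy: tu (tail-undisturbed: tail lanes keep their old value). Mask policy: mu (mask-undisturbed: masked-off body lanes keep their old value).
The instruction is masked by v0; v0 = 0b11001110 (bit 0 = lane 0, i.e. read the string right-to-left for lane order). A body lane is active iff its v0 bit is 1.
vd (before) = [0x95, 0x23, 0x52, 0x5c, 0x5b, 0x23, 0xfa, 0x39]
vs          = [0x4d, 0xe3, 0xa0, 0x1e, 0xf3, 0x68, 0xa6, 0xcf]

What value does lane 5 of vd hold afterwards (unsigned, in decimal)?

vd[5] = 35

VLMAX = (256 × 1/4) / 8 = 8 lanes
vl ← min(1, 8) = 1
  i=0: mask-off/keep → 149
  i=1: tail/keep → 35
  i=2: tail/keep → 82
  i=3: tail/keep → 92
  i=4: tail/keep → 91
  i=5: tail/keep → 35
  i=6: tail/keep → 250
  i=7: tail/keep → 57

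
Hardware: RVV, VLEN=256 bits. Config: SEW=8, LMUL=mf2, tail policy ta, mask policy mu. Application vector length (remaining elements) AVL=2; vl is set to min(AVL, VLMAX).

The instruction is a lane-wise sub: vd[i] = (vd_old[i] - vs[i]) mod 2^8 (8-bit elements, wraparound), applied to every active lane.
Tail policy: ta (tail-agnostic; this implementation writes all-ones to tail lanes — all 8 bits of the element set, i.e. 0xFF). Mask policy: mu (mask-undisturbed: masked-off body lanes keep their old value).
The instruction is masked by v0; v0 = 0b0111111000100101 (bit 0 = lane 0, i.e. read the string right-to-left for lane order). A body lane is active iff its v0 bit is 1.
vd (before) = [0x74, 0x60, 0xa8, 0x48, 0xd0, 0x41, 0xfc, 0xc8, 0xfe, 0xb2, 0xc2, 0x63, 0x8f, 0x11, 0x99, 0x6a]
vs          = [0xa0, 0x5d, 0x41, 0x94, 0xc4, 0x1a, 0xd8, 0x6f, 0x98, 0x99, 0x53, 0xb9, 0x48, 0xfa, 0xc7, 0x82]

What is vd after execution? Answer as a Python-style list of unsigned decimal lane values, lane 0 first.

VLMAX = VLEN×LMUL/SEW = 256×1/2/8 = 16
AVL=2 ≤ VLMAX=16, so vl = 2
[0] sub(0x74,0xa0) = 0xd4
[1] mask-off/keep = 0x60
[2] tail/ones = 0xff
[3] tail/ones = 0xff
[4] tail/ones = 0xff
[5] tail/ones = 0xff
[6] tail/ones = 0xff
[7] tail/ones = 0xff
[8] tail/ones = 0xff
[9] tail/ones = 0xff
[10] tail/ones = 0xff
[11] tail/ones = 0xff
[12] tail/ones = 0xff
[13] tail/ones = 0xff
[14] tail/ones = 0xff
[15] tail/ones = 0xff

vd = [212, 96, 255, 255, 255, 255, 255, 255, 255, 255, 255, 255, 255, 255, 255, 255]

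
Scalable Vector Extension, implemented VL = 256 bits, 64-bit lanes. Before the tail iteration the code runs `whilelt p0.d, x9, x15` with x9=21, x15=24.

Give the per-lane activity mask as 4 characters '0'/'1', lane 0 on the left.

lane count: 256 div 64 = 4
active while 21+j < 24, i.e. j ∈ [0,3) capped at 4 ⇒ 3
bits (lane 0 leftmost): 1110

predicate = 1110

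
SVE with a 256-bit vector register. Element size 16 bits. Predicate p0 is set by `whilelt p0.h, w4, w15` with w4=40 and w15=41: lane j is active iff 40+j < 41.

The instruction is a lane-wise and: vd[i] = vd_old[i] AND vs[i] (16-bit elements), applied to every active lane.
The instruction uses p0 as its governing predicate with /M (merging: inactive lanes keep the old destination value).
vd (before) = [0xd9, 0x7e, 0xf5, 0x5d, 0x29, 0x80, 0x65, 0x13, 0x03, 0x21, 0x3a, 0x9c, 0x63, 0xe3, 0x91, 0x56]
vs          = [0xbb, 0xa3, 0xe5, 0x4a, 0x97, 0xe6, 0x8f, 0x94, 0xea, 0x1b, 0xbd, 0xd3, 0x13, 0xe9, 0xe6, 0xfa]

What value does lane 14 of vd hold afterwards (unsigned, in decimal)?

vd[14] = 145

lane count: 256 div 16 = 16
p0[j] = (40+j < 41); true for j=0..0 → 1 lanes set
lane  0: and(0xd9,0xbb) ⇒ 0x99
lane  1: tail/keep ⇒ 0x7e
lane  2: tail/keep ⇒ 0xf5
lane  3: tail/keep ⇒ 0x5d
lane  4: tail/keep ⇒ 0x29
lane  5: tail/keep ⇒ 0x80
lane  6: tail/keep ⇒ 0x65
lane  7: tail/keep ⇒ 0x13
lane  8: tail/keep ⇒ 0x03
lane  9: tail/keep ⇒ 0x21
lane 10: tail/keep ⇒ 0x3a
lane 11: tail/keep ⇒ 0x9c
lane 12: tail/keep ⇒ 0x63
lane 13: tail/keep ⇒ 0xe3
lane 14: tail/keep ⇒ 0x91
lane 15: tail/keep ⇒ 0x56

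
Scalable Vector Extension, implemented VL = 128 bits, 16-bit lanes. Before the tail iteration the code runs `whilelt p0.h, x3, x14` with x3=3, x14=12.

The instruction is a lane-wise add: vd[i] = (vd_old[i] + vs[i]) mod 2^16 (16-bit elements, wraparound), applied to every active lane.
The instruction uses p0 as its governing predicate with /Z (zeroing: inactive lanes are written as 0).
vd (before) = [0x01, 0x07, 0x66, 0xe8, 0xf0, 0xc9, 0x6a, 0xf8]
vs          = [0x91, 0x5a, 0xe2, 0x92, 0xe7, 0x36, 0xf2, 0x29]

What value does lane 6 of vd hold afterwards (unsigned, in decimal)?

128-bit reg / 16-bit elem → 8 lanes
active while 3+j < 12, i.e. j ∈ [0,9) capped at 8 ⇒ 8
vd[0] add(0x01,0x91) -> 0x92
vd[1] add(0x07,0x5a) -> 0x61
vd[2] add(0x66,0xe2) -> 0x148
vd[3] add(0xe8,0x92) -> 0x17a
vd[4] add(0xf0,0xe7) -> 0x1d7
vd[5] add(0xc9,0x36) -> 0xff
vd[6] add(0x6a,0xf2) -> 0x15c
vd[7] add(0xf8,0x29) -> 0x121

vd[6] = 348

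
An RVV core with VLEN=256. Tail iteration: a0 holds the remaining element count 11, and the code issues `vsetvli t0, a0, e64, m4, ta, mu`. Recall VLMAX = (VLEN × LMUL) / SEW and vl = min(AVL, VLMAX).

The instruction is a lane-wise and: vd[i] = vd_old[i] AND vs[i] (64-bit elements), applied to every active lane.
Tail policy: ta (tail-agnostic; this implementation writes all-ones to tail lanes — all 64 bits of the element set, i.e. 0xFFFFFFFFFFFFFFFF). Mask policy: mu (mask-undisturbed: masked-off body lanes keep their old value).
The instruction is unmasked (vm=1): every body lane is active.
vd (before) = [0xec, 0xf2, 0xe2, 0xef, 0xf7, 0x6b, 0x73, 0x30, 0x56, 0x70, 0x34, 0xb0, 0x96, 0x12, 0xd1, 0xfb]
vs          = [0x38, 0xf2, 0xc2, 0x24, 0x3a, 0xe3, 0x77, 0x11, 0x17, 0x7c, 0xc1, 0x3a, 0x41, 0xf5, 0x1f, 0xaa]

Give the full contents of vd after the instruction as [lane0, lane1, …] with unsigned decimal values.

vd = [40, 242, 194, 36, 50, 99, 115, 16, 22, 112, 0, 18446744073709551615, 18446744073709551615, 18446744073709551615, 18446744073709551615, 18446744073709551615]

VLMAX = VLEN×LMUL/SEW = 256×4/64 = 16
AVL=11 ≤ VLMAX=16, so vl = 11
lane  0: and(0xec,0x38) ⇒ 0x28
lane  1: and(0xf2,0xf2) ⇒ 0xf2
lane  2: and(0xe2,0xc2) ⇒ 0xc2
lane  3: and(0xef,0x24) ⇒ 0x24
lane  4: and(0xf7,0x3a) ⇒ 0x32
lane  5: and(0x6b,0xe3) ⇒ 0x63
lane  6: and(0x73,0x77) ⇒ 0x73
lane  7: and(0x30,0x11) ⇒ 0x10
lane  8: and(0x56,0x17) ⇒ 0x16
lane  9: and(0x70,0x7c) ⇒ 0x70
lane 10: and(0x34,0xc1) ⇒ 0x00
lane 11: tail/ones ⇒ 0xffffffffffffffff
lane 12: tail/ones ⇒ 0xffffffffffffffff
lane 13: tail/ones ⇒ 0xffffffffffffffff
lane 14: tail/ones ⇒ 0xffffffffffffffff
lane 15: tail/ones ⇒ 0xffffffffffffffff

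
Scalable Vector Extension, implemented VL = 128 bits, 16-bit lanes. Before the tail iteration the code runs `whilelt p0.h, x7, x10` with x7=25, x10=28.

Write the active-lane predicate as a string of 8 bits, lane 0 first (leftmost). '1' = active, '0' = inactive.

predicate = 11100000

register lanes = 128/16 = 8
whilelt: lane j active iff 25+j < 28 → j < 3 → 3 active
bits (lane 0 leftmost): 11100000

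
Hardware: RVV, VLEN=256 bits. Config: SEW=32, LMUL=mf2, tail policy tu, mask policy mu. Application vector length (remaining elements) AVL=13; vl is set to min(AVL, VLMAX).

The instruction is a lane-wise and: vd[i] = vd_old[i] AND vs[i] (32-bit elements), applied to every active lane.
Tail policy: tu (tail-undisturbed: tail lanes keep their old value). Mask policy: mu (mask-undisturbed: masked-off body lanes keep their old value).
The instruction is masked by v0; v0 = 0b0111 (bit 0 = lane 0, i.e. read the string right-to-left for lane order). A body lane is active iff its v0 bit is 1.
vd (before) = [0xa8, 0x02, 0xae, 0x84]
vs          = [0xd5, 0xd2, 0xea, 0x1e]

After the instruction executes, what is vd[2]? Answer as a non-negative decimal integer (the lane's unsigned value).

vd[2] = 170

lanes per group: 256·1/2/32 = 4
AVL=13 > VLMAX=4, so vl = 4
lane  0: and(0xa8,0xd5) ⇒ 0x80
lane  1: and(0x02,0xd2) ⇒ 0x02
lane  2: and(0xae,0xea) ⇒ 0xaa
lane  3: mask-off/keep ⇒ 0x84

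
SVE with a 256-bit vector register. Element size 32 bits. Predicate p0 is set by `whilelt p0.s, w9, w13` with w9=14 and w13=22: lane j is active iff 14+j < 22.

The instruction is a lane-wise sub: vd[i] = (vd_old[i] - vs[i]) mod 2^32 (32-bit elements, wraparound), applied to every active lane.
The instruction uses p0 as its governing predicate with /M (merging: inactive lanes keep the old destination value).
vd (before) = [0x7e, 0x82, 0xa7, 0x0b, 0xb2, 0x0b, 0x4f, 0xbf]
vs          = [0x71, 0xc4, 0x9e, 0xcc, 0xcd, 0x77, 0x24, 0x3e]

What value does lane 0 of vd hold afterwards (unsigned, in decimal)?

vd[0] = 13

256-bit reg / 32-bit elem → 8 lanes
p0[j] = (14+j < 22); true for j=0..7 → 8 lanes set
vd[0] sub(0x7e,0x71) -> 0x0d
vd[1] sub(0x82,0xc4) -> 0xffffffbe
vd[2] sub(0xa7,0x9e) -> 0x09
vd[3] sub(0x0b,0xcc) -> 0xffffff3f
vd[4] sub(0xb2,0xcd) -> 0xffffffe5
vd[5] sub(0x0b,0x77) -> 0xffffff94
vd[6] sub(0x4f,0x24) -> 0x2b
vd[7] sub(0xbf,0x3e) -> 0x81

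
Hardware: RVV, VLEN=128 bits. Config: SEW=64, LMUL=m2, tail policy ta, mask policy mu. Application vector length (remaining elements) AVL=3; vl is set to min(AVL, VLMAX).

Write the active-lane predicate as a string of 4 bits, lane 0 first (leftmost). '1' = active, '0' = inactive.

lanes per group: 128·2/64 = 4
vl = min(AVL, VLMAX) = min(3, 4) = 3
bits (lane 0 leftmost): 1110

predicate = 1110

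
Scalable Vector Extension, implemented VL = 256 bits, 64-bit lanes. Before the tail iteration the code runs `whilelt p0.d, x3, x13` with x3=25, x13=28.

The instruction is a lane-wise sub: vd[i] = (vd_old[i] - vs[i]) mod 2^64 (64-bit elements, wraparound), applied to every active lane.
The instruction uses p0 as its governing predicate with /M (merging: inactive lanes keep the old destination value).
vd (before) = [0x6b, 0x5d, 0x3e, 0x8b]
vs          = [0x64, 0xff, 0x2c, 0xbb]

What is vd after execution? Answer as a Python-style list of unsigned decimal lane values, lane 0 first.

256-bit reg / 64-bit elem → 4 lanes
whilelt: lane j active iff 25+j < 28 → j < 3 → 3 active
[0] sub(0x6b,0x64) = 0x07
[1] sub(0x5d,0xff) = 0xffffffffffffff5e
[2] sub(0x3e,0x2c) = 0x12
[3] tail/keep = 0x8b

vd = [7, 18446744073709551454, 18, 139]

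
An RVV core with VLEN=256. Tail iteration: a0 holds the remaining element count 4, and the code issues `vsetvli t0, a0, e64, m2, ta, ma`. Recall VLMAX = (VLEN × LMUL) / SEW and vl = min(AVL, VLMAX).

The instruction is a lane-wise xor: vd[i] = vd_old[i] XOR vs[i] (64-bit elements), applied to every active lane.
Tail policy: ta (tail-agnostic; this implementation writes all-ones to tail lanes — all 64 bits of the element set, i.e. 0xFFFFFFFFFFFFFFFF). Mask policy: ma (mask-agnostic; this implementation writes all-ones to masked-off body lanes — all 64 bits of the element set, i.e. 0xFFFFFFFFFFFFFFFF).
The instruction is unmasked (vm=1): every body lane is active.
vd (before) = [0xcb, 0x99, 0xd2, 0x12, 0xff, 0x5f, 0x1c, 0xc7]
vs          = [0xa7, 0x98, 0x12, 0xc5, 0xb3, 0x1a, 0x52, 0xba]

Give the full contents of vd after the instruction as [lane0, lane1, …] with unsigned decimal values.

vd = [108, 1, 192, 215, 18446744073709551615, 18446744073709551615, 18446744073709551615, 18446744073709551615]

VLMAX = VLEN×LMUL/SEW = 256×2/64 = 8
vl ← min(4, 8) = 4
vd[0] xor(0xcb,0xa7) -> 0x6c
vd[1] xor(0x99,0x98) -> 0x01
vd[2] xor(0xd2,0x12) -> 0xc0
vd[3] xor(0x12,0xc5) -> 0xd7
vd[4] tail/ones -> 0xffffffffffffffff
vd[5] tail/ones -> 0xffffffffffffffff
vd[6] tail/ones -> 0xffffffffffffffff
vd[7] tail/ones -> 0xffffffffffffffff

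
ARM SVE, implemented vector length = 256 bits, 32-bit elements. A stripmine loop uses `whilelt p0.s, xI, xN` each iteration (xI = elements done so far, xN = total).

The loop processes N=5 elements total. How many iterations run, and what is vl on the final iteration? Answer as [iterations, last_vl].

[iterations, last_vl] = [1, 5]

register lanes = 256/32 = 8
5 elements at 8/iter → 1 passes, remainder 5 on the last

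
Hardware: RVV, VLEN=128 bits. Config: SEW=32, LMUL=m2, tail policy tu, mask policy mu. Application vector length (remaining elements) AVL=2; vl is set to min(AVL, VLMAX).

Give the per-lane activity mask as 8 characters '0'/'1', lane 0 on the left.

lanes per group: 128·2/32 = 8
AVL=2 ≤ VLMAX=8, so vl = 2
bits (lane 0 leftmost): 11000000

predicate = 11000000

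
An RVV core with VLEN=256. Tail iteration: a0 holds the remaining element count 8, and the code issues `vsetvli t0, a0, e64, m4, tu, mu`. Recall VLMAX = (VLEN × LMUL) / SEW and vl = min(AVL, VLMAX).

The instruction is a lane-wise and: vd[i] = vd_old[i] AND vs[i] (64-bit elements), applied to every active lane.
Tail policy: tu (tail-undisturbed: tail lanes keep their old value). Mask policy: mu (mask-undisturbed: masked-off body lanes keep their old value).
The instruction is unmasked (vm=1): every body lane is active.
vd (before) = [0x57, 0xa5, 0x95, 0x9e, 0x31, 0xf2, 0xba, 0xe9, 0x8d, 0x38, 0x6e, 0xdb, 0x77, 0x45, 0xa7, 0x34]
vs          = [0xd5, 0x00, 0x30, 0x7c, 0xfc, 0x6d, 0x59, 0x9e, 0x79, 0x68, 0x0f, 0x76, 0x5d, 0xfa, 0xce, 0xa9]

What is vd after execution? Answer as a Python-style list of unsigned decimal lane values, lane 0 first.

vd = [85, 0, 16, 28, 48, 96, 24, 136, 141, 56, 110, 219, 119, 69, 167, 52]

VLMAX = VLEN×LMUL/SEW = 256×4/64 = 16
vl = min(AVL, VLMAX) = min(8, 16) = 8
  i=0: and(0x57,0xd5) → 85
  i=1: and(0xa5,0x00) → 0
  i=2: and(0x95,0x30) → 16
  i=3: and(0x9e,0x7c) → 28
  i=4: and(0x31,0xfc) → 48
  i=5: and(0xf2,0x6d) → 96
  i=6: and(0xba,0x59) → 24
  i=7: and(0xe9,0x9e) → 136
  i=8: tail/keep → 141
  i=9: tail/keep → 56
  i=10: tail/keep → 110
  i=11: tail/keep → 219
  i=12: tail/keep → 119
  i=13: tail/keep → 69
  i=14: tail/keep → 167
  i=15: tail/keep → 52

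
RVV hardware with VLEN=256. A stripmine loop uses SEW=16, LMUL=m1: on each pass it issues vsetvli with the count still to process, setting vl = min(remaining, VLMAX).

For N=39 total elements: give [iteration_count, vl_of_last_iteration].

lanes per group: 256·1/16 = 16
N=39: ⌈39/16⌉ = 3 iters; last vl = 39 − 2×16 = 7

[iterations, last_vl] = [3, 7]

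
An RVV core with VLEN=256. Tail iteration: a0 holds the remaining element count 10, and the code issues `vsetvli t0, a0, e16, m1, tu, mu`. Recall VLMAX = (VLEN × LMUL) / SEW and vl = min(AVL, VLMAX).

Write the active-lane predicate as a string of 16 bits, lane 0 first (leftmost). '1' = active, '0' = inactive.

VLMAX = VLEN×LMUL/SEW = 256×1/16 = 16
vl = min(AVL, VLMAX) = min(10, 16) = 10
bits (lane 0 leftmost): 1111111111000000

predicate = 1111111111000000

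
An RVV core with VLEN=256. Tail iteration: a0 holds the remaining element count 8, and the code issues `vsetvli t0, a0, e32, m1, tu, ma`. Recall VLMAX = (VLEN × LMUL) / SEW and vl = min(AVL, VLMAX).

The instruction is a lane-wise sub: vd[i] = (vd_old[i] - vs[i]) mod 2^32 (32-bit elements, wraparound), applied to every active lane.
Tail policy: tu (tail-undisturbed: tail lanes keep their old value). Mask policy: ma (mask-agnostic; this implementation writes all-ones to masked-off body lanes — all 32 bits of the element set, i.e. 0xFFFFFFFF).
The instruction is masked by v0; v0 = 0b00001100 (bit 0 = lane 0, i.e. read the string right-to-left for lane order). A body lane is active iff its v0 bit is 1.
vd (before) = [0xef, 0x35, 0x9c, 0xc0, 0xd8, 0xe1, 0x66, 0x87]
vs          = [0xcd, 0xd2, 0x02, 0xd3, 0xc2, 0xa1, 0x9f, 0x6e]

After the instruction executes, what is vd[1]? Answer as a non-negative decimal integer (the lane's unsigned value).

lanes per group: 256·1/32 = 8
vl ← min(8, 8) = 8
vd[0] mask-off/ones -> 0xffffffff
vd[1] mask-off/ones -> 0xffffffff
vd[2] sub(0x9c,0x02) -> 0x9a
vd[3] sub(0xc0,0xd3) -> 0xffffffed
vd[4] mask-off/ones -> 0xffffffff
vd[5] mask-off/ones -> 0xffffffff
vd[6] mask-off/ones -> 0xffffffff
vd[7] mask-off/ones -> 0xffffffff

vd[1] = 4294967295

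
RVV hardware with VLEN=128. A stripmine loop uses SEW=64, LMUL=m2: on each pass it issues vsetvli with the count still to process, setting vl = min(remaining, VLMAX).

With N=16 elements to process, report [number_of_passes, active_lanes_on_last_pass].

[iterations, last_vl] = [4, 4]

VLMAX = (128 × 2) / 64 = 4 lanes
iterations = ceil(16/4) = 4; final-pass vl = 4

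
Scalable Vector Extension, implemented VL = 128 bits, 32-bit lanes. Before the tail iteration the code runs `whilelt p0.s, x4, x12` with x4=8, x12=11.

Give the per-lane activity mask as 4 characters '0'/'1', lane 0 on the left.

predicate = 1110

register lanes = 128/32 = 4
p0[j] = (8+j < 11); true for j=0..2 → 3 lanes set
bits (lane 0 leftmost): 1110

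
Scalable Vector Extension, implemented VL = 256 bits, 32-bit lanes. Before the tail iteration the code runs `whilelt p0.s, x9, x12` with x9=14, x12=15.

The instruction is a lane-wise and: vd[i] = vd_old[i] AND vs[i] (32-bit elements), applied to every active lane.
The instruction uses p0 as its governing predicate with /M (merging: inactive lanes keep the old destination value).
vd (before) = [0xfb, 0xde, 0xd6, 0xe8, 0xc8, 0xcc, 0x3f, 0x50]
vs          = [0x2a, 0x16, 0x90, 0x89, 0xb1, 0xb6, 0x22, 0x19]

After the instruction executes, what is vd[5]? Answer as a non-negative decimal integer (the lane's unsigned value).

vd[5] = 204

register lanes = 256/32 = 8
whilelt: lane j active iff 14+j < 15 → j < 1 → 1 active
vd[0] and(0xfb,0x2a) -> 0x2a
vd[1] tail/keep -> 0xde
vd[2] tail/keep -> 0xd6
vd[3] tail/keep -> 0xe8
vd[4] tail/keep -> 0xc8
vd[5] tail/keep -> 0xcc
vd[6] tail/keep -> 0x3f
vd[7] tail/keep -> 0x50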